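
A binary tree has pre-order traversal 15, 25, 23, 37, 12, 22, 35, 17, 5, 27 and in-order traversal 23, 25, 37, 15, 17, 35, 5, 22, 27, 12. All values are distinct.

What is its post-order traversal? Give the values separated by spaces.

23 37 25 17 5 35 27 22 12 15

The first element of pre-order is the root; it splits in-order into left and right subtrees.
Root 15: left subtree has 3 nodes {23, 25, 37}, right has 6 {17, 35, 5, 22, 27, 12}.
  Root 25: left subtree has 1 node {23}, right has 1 {37}.
  Root 12: left subtree has 5 nodes {17, 35, 5, 22, 27}, right has 0 { }.
    Root 22: left subtree has 3 nodes {17, 35, 5}, right has 1 {27}.
      Root 35: left subtree has 1 node {17}, right has 1 {5}.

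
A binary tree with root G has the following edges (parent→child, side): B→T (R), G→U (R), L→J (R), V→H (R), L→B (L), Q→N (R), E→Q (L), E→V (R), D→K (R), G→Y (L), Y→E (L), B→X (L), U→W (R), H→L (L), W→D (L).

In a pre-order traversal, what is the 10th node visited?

Pre-order visits the node, then its left subtree, then its right subtree.
Visit G.
At G: go left to Y.
  Visit Y.
  At Y: go left to E.
    Visit E.
    At E: go left to Q.
      Visit Q.
      At Q: no left child.
      At Q: go right to N.
        N is a leaf — visit N.
    At E: go right to V.
      Visit V.
      At V: no left child.
      At V: go right to H.
        Visit H.
        At H: go left to L.
          Visit L.
          At L: go left to B.
            Visit B.
            At B: go left to X.
              X is a leaf — visit X.
            At B: go right to T.
              T is a leaf — visit T.
          At L: go right to J.
            J is a leaf — visit J.
        At H: no right child.
  At Y: no right child.
At G: go right to U.
  Visit U.
  At U: no left child.
  At U: go right to W.
    Visit W.
    At W: go left to D.
      Visit D.
      At D: no left child.
      At D: go right to K.
        K is a leaf — visit K.
    At W: no right child.
Full pre-order sequence: G, Y, E, Q, N, V, H, L, B, X, T, J, U, W, D, K.

X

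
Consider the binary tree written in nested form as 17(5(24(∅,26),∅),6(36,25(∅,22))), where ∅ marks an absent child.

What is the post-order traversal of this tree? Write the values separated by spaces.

26 24 5 36 22 25 6 17

Post-order visits the left subtree, then the right subtree, then the node.
At 17: go left to 5.
  At 5: go left to 24.
    At 24: no left child.
    At 24: go right to 26.
      26 is a leaf — visit 26.
    Visit 24.
  At 5: no right child.
  Visit 5.
At 17: go right to 6.
  At 6: go left to 36.
    36 is a leaf — visit 36.
  At 6: go right to 25.
    At 25: no left child.
    At 25: go right to 22.
      22 is a leaf — visit 22.
    Visit 25.
  Visit 6.
Visit 17.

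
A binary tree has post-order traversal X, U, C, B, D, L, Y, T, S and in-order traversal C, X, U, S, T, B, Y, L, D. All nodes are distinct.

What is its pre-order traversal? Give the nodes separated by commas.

S, C, U, X, T, Y, B, L, D

The last element of post-order is the root; it splits in-order into left and right subtrees.
Root S: left subtree has 3 nodes {C, X, U}, right has 5 {T, B, Y, L, D}.
  Root C: left subtree has 0 nodes { }, right has 2 {X, U}.
    Root U: left subtree has 1 node {X}, right has 0 { }.
  Root T: left subtree has 0 nodes { }, right has 4 {B, Y, L, D}.
    Root Y: left subtree has 1 node {B}, right has 2 {L, D}.
      Root L: left subtree has 0 nodes { }, right has 1 {D}.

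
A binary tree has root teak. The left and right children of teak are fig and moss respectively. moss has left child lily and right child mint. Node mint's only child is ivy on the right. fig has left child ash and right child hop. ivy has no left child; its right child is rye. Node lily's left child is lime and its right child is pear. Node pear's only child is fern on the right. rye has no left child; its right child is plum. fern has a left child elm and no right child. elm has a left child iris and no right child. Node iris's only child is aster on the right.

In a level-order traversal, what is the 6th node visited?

lily

Level-order visits nodes level by level from the root, left to right within each level.
Level 0: teak
Level 1: fig, moss
Level 2: ash, hop, lily, mint
Level 3: lime, pear, ivy
Level 4: fern, rye
Level 5: elm, plum
Level 6: iris
Level 7: aster
Full level-order sequence: teak, fig, moss, ash, hop, lily, mint, lime, pear, ivy, fern, rye, elm, plum, iris, aster.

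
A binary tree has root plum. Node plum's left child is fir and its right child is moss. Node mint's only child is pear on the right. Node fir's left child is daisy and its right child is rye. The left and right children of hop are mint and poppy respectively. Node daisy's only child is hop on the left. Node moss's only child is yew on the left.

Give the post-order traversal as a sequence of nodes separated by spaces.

Post-order visits the left subtree, then the right subtree, then the node.
At plum: go left to fir.
  At fir: go left to daisy.
    At daisy: go left to hop.
      At hop: go left to mint.
        At mint: no left child.
        At mint: go right to pear.
          pear is a leaf — visit pear.
        Visit mint.
      At hop: go right to poppy.
        poppy is a leaf — visit poppy.
      Visit hop.
    At daisy: no right child.
    Visit daisy.
  At fir: go right to rye.
    rye is a leaf — visit rye.
  Visit fir.
At plum: go right to moss.
  At moss: go left to yew.
    yew is a leaf — visit yew.
  At moss: no right child.
  Visit moss.
Visit plum.

pear mint poppy hop daisy rye fir yew moss plum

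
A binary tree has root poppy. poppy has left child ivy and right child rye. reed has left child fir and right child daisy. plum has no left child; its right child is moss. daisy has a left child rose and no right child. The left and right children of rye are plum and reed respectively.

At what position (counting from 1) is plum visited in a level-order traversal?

Level-order visits nodes level by level from the root, left to right within each level.
Level 0: poppy
Level 1: ivy, rye
Level 2: plum, reed
Level 3: moss, fir, daisy
Level 4: rose
Full level-order sequence: poppy, ivy, rye, plum, reed, moss, fir, daisy, rose.

4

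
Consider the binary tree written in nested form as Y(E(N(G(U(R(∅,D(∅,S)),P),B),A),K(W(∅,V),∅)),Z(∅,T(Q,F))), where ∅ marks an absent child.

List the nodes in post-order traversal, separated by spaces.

Post-order visits the left subtree, then the right subtree, then the node.
At Y: go left to E.
  At E: go left to N.
    At N: go left to G.
      At G: go left to U.
        At U: go left to R.
          At R: no left child.
          At R: go right to D.
            At D: no left child.
            At D: go right to S.
              S is a leaf — visit S.
            Visit D.
          Visit R.
        At U: go right to P.
          P is a leaf — visit P.
        Visit U.
      At G: go right to B.
        B is a leaf — visit B.
      Visit G.
    At N: go right to A.
      A is a leaf — visit A.
    Visit N.
  At E: go right to K.
    At K: go left to W.
      At W: no left child.
      At W: go right to V.
        V is a leaf — visit V.
      Visit W.
    At K: no right child.
    Visit K.
  Visit E.
At Y: go right to Z.
  At Z: no left child.
  At Z: go right to T.
    At T: go left to Q.
      Q is a leaf — visit Q.
    At T: go right to F.
      F is a leaf — visit F.
    Visit T.
  Visit Z.
Visit Y.

S D R P U B G A N V W K E Q F T Z Y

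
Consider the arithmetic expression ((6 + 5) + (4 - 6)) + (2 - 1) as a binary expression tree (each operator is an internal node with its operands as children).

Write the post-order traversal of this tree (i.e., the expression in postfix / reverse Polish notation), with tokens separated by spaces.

6 5 + 4 6 - + 2 1 - +

Post-order on an expression tree gives postfix notation: for each operator, emit left operand, right operand, then the operator.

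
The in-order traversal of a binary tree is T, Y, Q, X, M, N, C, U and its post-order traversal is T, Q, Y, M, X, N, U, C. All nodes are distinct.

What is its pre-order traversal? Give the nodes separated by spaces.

C N X Y T Q M U

The last element of post-order is the root; it splits in-order into left and right subtrees.
Root C: left subtree has 6 nodes {T, Y, Q, X, M, N}, right has 1 {U}.
  Root N: left subtree has 5 nodes {T, Y, Q, X, M}, right has 0 { }.
    Root X: left subtree has 3 nodes {T, Y, Q}, right has 1 {M}.
      Root Y: left subtree has 1 node {T}, right has 1 {Q}.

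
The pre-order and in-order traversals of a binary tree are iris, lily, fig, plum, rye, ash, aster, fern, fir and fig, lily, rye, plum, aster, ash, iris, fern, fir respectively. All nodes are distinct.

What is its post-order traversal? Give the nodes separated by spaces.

The first element of pre-order is the root; it splits in-order into left and right subtrees.
Root iris: left subtree has 6 nodes {fig, lily, rye, plum, aster, ash}, right has 2 {fern, fir}.
  Root lily: left subtree has 1 node {fig}, right has 4 {rye, plum, aster, ash}.
    Root plum: left subtree has 1 node {rye}, right has 2 {aster, ash}.
      Root ash: left subtree has 1 node {aster}, right has 0 { }.
  Root fern: left subtree has 0 nodes { }, right has 1 {fir}.

fig rye aster ash plum lily fir fern iris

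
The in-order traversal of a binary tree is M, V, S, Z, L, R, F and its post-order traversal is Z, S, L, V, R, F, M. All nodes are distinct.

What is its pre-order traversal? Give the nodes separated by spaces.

The last element of post-order is the root; it splits in-order into left and right subtrees.
Root M: left subtree has 0 nodes { }, right has 6 {V, S, Z, L, R, F}.
  Root F: left subtree has 5 nodes {V, S, Z, L, R}, right has 0 { }.
    Root R: left subtree has 4 nodes {V, S, Z, L}, right has 0 { }.
      Root V: left subtree has 0 nodes { }, right has 3 {S, Z, L}.
        Root L: left subtree has 2 nodes {S, Z}, right has 0 { }.
          Root S: left subtree has 0 nodes { }, right has 1 {Z}.

M F R V L S Z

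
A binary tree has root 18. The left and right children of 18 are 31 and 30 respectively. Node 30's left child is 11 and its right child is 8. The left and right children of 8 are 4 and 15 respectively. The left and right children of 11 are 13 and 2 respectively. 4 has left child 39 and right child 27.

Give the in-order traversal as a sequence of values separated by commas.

31, 18, 13, 11, 2, 30, 39, 4, 27, 8, 15

In-order visits the left subtree, then the node, then the right subtree.
At 18: go left to 31.
  31 is a leaf — visit 31.
Visit 18.
At 18: go right to 30.
  At 30: go left to 11.
    At 11: go left to 13.
      13 is a leaf — visit 13.
    Visit 11.
    At 11: go right to 2.
      2 is a leaf — visit 2.
  Visit 30.
  At 30: go right to 8.
    At 8: go left to 4.
      At 4: go left to 39.
        39 is a leaf — visit 39.
      Visit 4.
      At 4: go right to 27.
        27 is a leaf — visit 27.
    Visit 8.
    At 8: go right to 15.
      15 is a leaf — visit 15.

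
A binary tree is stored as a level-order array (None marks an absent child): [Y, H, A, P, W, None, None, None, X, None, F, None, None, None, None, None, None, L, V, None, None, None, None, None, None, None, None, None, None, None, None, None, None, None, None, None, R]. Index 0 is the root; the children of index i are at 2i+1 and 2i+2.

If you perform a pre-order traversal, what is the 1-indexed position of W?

8

Pre-order visits the node, then its left subtree, then its right subtree.
Visit Y.
At Y: go left to H.
  Visit H.
  At H: go left to P.
    Visit P.
    At P: no left child.
    At P: go right to X.
      Visit X.
      At X: go left to L.
        Visit L.
        At L: no left child.
        At L: go right to R.
          R is a leaf — visit R.
      At X: go right to V.
        V is a leaf — visit V.
  At H: go right to W.
    Visit W.
    At W: no left child.
    At W: go right to F.
      F is a leaf — visit F.
At Y: go right to A.
  A is a leaf — visit A.
Full pre-order sequence: Y, H, P, X, L, R, V, W, F, A.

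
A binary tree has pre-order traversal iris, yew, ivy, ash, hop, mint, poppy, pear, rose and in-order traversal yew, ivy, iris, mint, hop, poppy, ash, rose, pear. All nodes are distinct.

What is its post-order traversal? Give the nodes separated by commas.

ivy, yew, mint, poppy, hop, rose, pear, ash, iris

The first element of pre-order is the root; it splits in-order into left and right subtrees.
Root iris: left subtree has 2 nodes {yew, ivy}, right has 6 {mint, hop, poppy, ash, rose, pear}.
  Root yew: left subtree has 0 nodes { }, right has 1 {ivy}.
  Root ash: left subtree has 3 nodes {mint, hop, poppy}, right has 2 {rose, pear}.
    Root hop: left subtree has 1 node {mint}, right has 1 {poppy}.
    Root pear: left subtree has 1 node {rose}, right has 0 { }.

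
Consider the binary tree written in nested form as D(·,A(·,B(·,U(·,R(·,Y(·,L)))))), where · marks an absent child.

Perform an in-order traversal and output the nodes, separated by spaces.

In-order visits the left subtree, then the node, then the right subtree.
At D: no left child.
Visit D.
At D: go right to A.
  At A: no left child.
  Visit A.
  At A: go right to B.
    At B: no left child.
    Visit B.
    At B: go right to U.
      At U: no left child.
      Visit U.
      At U: go right to R.
        At R: no left child.
        Visit R.
        At R: go right to Y.
          At Y: no left child.
          Visit Y.
          At Y: go right to L.
            L is a leaf — visit L.

D A B U R Y L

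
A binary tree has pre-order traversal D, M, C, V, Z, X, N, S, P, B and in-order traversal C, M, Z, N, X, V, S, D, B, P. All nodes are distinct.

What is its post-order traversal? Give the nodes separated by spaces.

C N X Z S V M B P D

The first element of pre-order is the root; it splits in-order into left and right subtrees.
Root D: left subtree has 7 nodes {C, M, Z, N, X, V, S}, right has 2 {B, P}.
  Root M: left subtree has 1 node {C}, right has 5 {Z, N, X, V, S}.
    Root V: left subtree has 3 nodes {Z, N, X}, right has 1 {S}.
      Root Z: left subtree has 0 nodes { }, right has 2 {N, X}.
        Root X: left subtree has 1 node {N}, right has 0 { }.
  Root P: left subtree has 1 node {B}, right has 0 { }.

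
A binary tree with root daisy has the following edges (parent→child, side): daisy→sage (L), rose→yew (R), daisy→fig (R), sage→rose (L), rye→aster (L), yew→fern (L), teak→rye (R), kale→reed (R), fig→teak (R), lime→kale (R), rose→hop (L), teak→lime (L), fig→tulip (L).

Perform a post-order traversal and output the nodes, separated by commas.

Post-order visits the left subtree, then the right subtree, then the node.
At daisy: go left to sage.
  At sage: go left to rose.
    At rose: go left to hop.
      hop is a leaf — visit hop.
    At rose: go right to yew.
      At yew: go left to fern.
        fern is a leaf — visit fern.
      At yew: no right child.
      Visit yew.
    Visit rose.
  At sage: no right child.
  Visit sage.
At daisy: go right to fig.
  At fig: go left to tulip.
    tulip is a leaf — visit tulip.
  At fig: go right to teak.
    At teak: go left to lime.
      At lime: no left child.
      At lime: go right to kale.
        At kale: no left child.
        At kale: go right to reed.
          reed is a leaf — visit reed.
        Visit kale.
      Visit lime.
    At teak: go right to rye.
      At rye: go left to aster.
        aster is a leaf — visit aster.
      At rye: no right child.
      Visit rye.
    Visit teak.
  Visit fig.
Visit daisy.

hop, fern, yew, rose, sage, tulip, reed, kale, lime, aster, rye, teak, fig, daisy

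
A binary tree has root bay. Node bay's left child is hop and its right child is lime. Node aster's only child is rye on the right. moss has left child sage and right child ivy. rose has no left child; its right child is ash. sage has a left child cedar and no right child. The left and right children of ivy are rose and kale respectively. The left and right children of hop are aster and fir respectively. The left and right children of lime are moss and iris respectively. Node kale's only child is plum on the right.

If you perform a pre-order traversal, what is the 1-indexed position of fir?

5

Pre-order visits the node, then its left subtree, then its right subtree.
Visit bay.
At bay: go left to hop.
  Visit hop.
  At hop: go left to aster.
    Visit aster.
    At aster: no left child.
    At aster: go right to rye.
      rye is a leaf — visit rye.
  At hop: go right to fir.
    fir is a leaf — visit fir.
At bay: go right to lime.
  Visit lime.
  At lime: go left to moss.
    Visit moss.
    At moss: go left to sage.
      Visit sage.
      At sage: go left to cedar.
        cedar is a leaf — visit cedar.
      At sage: no right child.
    At moss: go right to ivy.
      Visit ivy.
      At ivy: go left to rose.
        Visit rose.
        At rose: no left child.
        At rose: go right to ash.
          ash is a leaf — visit ash.
      At ivy: go right to kale.
        Visit kale.
        At kale: no left child.
        At kale: go right to plum.
          plum is a leaf — visit plum.
  At lime: go right to iris.
    iris is a leaf — visit iris.
Full pre-order sequence: bay, hop, aster, rye, fir, lime, moss, sage, cedar, ivy, rose, ash, kale, plum, iris.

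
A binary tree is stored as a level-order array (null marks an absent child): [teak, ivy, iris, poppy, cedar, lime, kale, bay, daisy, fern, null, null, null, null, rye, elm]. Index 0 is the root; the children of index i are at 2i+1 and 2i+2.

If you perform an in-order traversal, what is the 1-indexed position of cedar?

7

In-order visits the left subtree, then the node, then the right subtree.
At teak: go left to ivy.
  At ivy: go left to poppy.
    At poppy: go left to bay.
      At bay: go left to elm.
        elm is a leaf — visit elm.
      Visit bay.
      At bay: no right child.
    Visit poppy.
    At poppy: go right to daisy.
      daisy is a leaf — visit daisy.
  Visit ivy.
  At ivy: go right to cedar.
    At cedar: go left to fern.
      fern is a leaf — visit fern.
    Visit cedar.
    At cedar: no right child.
Visit teak.
At teak: go right to iris.
  At iris: go left to lime.
    lime is a leaf — visit lime.
  Visit iris.
  At iris: go right to kale.
    At kale: no left child.
    Visit kale.
    At kale: go right to rye.
      rye is a leaf — visit rye.
Full in-order sequence: elm, bay, poppy, daisy, ivy, fern, cedar, teak, lime, iris, kale, rye.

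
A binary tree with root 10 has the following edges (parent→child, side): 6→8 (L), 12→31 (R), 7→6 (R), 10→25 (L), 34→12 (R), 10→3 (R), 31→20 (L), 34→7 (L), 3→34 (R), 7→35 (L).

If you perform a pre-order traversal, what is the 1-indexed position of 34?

4

Pre-order visits the node, then its left subtree, then its right subtree.
Visit 10.
At 10: go left to 25.
  25 is a leaf — visit 25.
At 10: go right to 3.
  Visit 3.
  At 3: no left child.
  At 3: go right to 34.
    Visit 34.
    At 34: go left to 7.
      Visit 7.
      At 7: go left to 35.
        35 is a leaf — visit 35.
      At 7: go right to 6.
        Visit 6.
        At 6: go left to 8.
          8 is a leaf — visit 8.
        At 6: no right child.
    At 34: go right to 12.
      Visit 12.
      At 12: no left child.
      At 12: go right to 31.
        Visit 31.
        At 31: go left to 20.
          20 is a leaf — visit 20.
        At 31: no right child.
Full pre-order sequence: 10, 25, 3, 34, 7, 35, 6, 8, 12, 31, 20.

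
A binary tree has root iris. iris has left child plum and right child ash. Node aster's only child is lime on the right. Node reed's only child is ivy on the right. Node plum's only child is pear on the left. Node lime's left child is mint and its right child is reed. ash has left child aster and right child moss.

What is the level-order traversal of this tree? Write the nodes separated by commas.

Level-order visits nodes level by level from the root, left to right within each level.
Level 0: iris
Level 1: plum, ash
Level 2: pear, aster, moss
Level 3: lime
Level 4: mint, reed
Level 5: ivy

iris, plum, ash, pear, aster, moss, lime, mint, reed, ivy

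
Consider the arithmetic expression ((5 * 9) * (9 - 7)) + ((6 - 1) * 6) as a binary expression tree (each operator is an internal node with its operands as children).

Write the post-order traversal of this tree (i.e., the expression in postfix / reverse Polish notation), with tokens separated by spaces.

5 9 * 9 7 - * 6 1 - 6 * +

Post-order on an expression tree gives postfix notation: for each operator, emit left operand, right operand, then the operator.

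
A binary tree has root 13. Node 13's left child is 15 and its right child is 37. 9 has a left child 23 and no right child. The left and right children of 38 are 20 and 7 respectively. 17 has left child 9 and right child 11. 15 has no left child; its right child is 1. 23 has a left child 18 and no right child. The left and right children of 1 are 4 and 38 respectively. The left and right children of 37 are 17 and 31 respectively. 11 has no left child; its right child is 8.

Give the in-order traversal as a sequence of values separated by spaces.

15 4 1 20 38 7 13 18 23 9 17 11 8 37 31

In-order visits the left subtree, then the node, then the right subtree.
At 13: go left to 15.
  At 15: no left child.
  Visit 15.
  At 15: go right to 1.
    At 1: go left to 4.
      4 is a leaf — visit 4.
    Visit 1.
    At 1: go right to 38.
      At 38: go left to 20.
        20 is a leaf — visit 20.
      Visit 38.
      At 38: go right to 7.
        7 is a leaf — visit 7.
Visit 13.
At 13: go right to 37.
  At 37: go left to 17.
    At 17: go left to 9.
      At 9: go left to 23.
        At 23: go left to 18.
          18 is a leaf — visit 18.
        Visit 23.
        At 23: no right child.
      Visit 9.
      At 9: no right child.
    Visit 17.
    At 17: go right to 11.
      At 11: no left child.
      Visit 11.
      At 11: go right to 8.
        8 is a leaf — visit 8.
  Visit 37.
  At 37: go right to 31.
    31 is a leaf — visit 31.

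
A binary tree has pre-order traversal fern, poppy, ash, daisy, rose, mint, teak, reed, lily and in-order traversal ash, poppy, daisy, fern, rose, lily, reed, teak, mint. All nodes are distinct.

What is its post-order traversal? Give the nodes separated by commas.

ash, daisy, poppy, lily, reed, teak, mint, rose, fern

The first element of pre-order is the root; it splits in-order into left and right subtrees.
Root fern: left subtree has 3 nodes {ash, poppy, daisy}, right has 5 {rose, lily, reed, teak, mint}.
  Root poppy: left subtree has 1 node {ash}, right has 1 {daisy}.
  Root rose: left subtree has 0 nodes { }, right has 4 {lily, reed, teak, mint}.
    Root mint: left subtree has 3 nodes {lily, reed, teak}, right has 0 { }.
      Root teak: left subtree has 2 nodes {lily, reed}, right has 0 { }.
        Root reed: left subtree has 1 node {lily}, right has 0 { }.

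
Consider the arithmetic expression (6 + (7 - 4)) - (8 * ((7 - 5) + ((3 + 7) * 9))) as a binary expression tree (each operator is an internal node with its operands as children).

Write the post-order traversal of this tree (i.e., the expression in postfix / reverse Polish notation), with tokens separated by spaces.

6 7 4 - + 8 7 5 - 3 7 + 9 * + * -

Post-order on an expression tree gives postfix notation: for each operator, emit left operand, right operand, then the operator.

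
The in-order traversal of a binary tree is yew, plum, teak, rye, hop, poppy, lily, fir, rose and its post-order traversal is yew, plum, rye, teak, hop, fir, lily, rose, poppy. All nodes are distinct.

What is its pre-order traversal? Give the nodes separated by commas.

The last element of post-order is the root; it splits in-order into left and right subtrees.
Root poppy: left subtree has 5 nodes {yew, plum, teak, rye, hop}, right has 3 {lily, fir, rose}.
  Root hop: left subtree has 4 nodes {yew, plum, teak, rye}, right has 0 { }.
    Root teak: left subtree has 2 nodes {yew, plum}, right has 1 {rye}.
      Root plum: left subtree has 1 node {yew}, right has 0 { }.
  Root rose: left subtree has 2 nodes {lily, fir}, right has 0 { }.
    Root lily: left subtree has 0 nodes { }, right has 1 {fir}.

poppy, hop, teak, plum, yew, rye, rose, lily, fir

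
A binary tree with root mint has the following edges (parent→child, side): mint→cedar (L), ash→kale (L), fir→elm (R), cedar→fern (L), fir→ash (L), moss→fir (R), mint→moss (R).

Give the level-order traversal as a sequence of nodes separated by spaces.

mint cedar moss fern fir ash elm kale

Level-order visits nodes level by level from the root, left to right within each level.
Level 0: mint
Level 1: cedar, moss
Level 2: fern, fir
Level 3: ash, elm
Level 4: kale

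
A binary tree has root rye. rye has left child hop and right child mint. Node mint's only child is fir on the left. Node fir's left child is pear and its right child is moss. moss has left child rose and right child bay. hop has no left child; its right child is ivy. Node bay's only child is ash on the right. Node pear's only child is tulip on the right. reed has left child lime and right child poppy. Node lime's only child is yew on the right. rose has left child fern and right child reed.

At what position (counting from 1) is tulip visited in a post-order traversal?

3

Post-order visits the left subtree, then the right subtree, then the node.
At rye: go left to hop.
  At hop: no left child.
  At hop: go right to ivy.
    ivy is a leaf — visit ivy.
  Visit hop.
At rye: go right to mint.
  At mint: go left to fir.
    At fir: go left to pear.
      At pear: no left child.
      At pear: go right to tulip.
        tulip is a leaf — visit tulip.
      Visit pear.
    At fir: go right to moss.
      At moss: go left to rose.
        At rose: go left to fern.
          fern is a leaf — visit fern.
        At rose: go right to reed.
          At reed: go left to lime.
            At lime: no left child.
            At lime: go right to yew.
              yew is a leaf — visit yew.
            Visit lime.
          At reed: go right to poppy.
            poppy is a leaf — visit poppy.
          Visit reed.
        Visit rose.
      At moss: go right to bay.
        At bay: no left child.
        At bay: go right to ash.
          ash is a leaf — visit ash.
        Visit bay.
      Visit moss.
    Visit fir.
  At mint: no right child.
  Visit mint.
Visit rye.
Full post-order sequence: ivy, hop, tulip, pear, fern, yew, lime, poppy, reed, rose, ash, bay, moss, fir, mint, rye.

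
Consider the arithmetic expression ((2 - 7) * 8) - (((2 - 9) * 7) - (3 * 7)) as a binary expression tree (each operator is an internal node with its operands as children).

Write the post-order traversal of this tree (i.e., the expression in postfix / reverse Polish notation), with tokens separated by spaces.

2 7 - 8 * 2 9 - 7 * 3 7 * - -

Post-order on an expression tree gives postfix notation: for each operator, emit left operand, right operand, then the operator.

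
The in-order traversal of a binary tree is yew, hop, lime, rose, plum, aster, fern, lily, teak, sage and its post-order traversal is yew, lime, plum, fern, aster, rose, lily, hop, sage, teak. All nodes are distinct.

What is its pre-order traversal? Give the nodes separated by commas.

The last element of post-order is the root; it splits in-order into left and right subtrees.
Root teak: left subtree has 8 nodes {yew, hop, lime, rose, plum, aster, fern, lily}, right has 1 {sage}.
  Root hop: left subtree has 1 node {yew}, right has 6 {lime, rose, plum, aster, fern, lily}.
    Root lily: left subtree has 5 nodes {lime, rose, plum, aster, fern}, right has 0 { }.
      Root rose: left subtree has 1 node {lime}, right has 3 {plum, aster, fern}.
        Root aster: left subtree has 1 node {plum}, right has 1 {fern}.

teak, hop, yew, lily, rose, lime, aster, plum, fern, sage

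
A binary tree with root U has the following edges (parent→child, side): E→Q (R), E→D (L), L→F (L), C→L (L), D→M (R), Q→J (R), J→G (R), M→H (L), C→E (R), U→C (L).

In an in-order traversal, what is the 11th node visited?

In-order visits the left subtree, then the node, then the right subtree.
At U: go left to C.
  At C: go left to L.
    At L: go left to F.
      F is a leaf — visit F.
    Visit L.
    At L: no right child.
  Visit C.
  At C: go right to E.
    At E: go left to D.
      At D: no left child.
      Visit D.
      At D: go right to M.
        At M: go left to H.
          H is a leaf — visit H.
        Visit M.
        At M: no right child.
    Visit E.
    At E: go right to Q.
      At Q: no left child.
      Visit Q.
      At Q: go right to J.
        At J: no left child.
        Visit J.
        At J: go right to G.
          G is a leaf — visit G.
Visit U.
At U: no right child.
Full in-order sequence: F, L, C, D, H, M, E, Q, J, G, U.

U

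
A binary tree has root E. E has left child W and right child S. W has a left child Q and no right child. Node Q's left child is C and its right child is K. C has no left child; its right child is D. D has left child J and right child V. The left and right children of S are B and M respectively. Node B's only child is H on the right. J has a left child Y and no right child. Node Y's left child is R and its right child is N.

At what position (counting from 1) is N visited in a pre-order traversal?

9

Pre-order visits the node, then its left subtree, then its right subtree.
Visit E.
At E: go left to W.
  Visit W.
  At W: go left to Q.
    Visit Q.
    At Q: go left to C.
      Visit C.
      At C: no left child.
      At C: go right to D.
        Visit D.
        At D: go left to J.
          Visit J.
          At J: go left to Y.
            Visit Y.
            At Y: go left to R.
              R is a leaf — visit R.
            At Y: go right to N.
              N is a leaf — visit N.
          At J: no right child.
        At D: go right to V.
          V is a leaf — visit V.
    At Q: go right to K.
      K is a leaf — visit K.
  At W: no right child.
At E: go right to S.
  Visit S.
  At S: go left to B.
    Visit B.
    At B: no left child.
    At B: go right to H.
      H is a leaf — visit H.
  At S: go right to M.
    M is a leaf — visit M.
Full pre-order sequence: E, W, Q, C, D, J, Y, R, N, V, K, S, B, H, M.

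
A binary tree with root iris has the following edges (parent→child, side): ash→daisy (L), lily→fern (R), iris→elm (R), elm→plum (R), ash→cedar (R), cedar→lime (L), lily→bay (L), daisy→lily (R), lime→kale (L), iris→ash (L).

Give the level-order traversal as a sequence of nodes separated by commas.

iris, ash, elm, daisy, cedar, plum, lily, lime, bay, fern, kale

Level-order visits nodes level by level from the root, left to right within each level.
Level 0: iris
Level 1: ash, elm
Level 2: daisy, cedar, plum
Level 3: lily, lime
Level 4: bay, fern, kale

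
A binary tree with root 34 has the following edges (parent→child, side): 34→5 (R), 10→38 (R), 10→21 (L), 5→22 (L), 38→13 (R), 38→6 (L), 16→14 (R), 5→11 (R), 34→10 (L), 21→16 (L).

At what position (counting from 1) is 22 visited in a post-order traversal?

Post-order visits the left subtree, then the right subtree, then the node.
At 34: go left to 10.
  At 10: go left to 21.
    At 21: go left to 16.
      At 16: no left child.
      At 16: go right to 14.
        14 is a leaf — visit 14.
      Visit 16.
    At 21: no right child.
    Visit 21.
  At 10: go right to 38.
    At 38: go left to 6.
      6 is a leaf — visit 6.
    At 38: go right to 13.
      13 is a leaf — visit 13.
    Visit 38.
  Visit 10.
At 34: go right to 5.
  At 5: go left to 22.
    22 is a leaf — visit 22.
  At 5: go right to 11.
    11 is a leaf — visit 11.
  Visit 5.
Visit 34.
Full post-order sequence: 14, 16, 21, 6, 13, 38, 10, 22, 11, 5, 34.

8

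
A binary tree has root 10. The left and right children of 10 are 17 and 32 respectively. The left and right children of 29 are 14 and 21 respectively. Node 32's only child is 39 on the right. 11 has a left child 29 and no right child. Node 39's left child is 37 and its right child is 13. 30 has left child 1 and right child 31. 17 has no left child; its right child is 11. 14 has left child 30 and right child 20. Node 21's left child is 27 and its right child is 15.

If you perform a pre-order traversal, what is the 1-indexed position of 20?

Pre-order visits the node, then its left subtree, then its right subtree.
Visit 10.
At 10: go left to 17.
  Visit 17.
  At 17: no left child.
  At 17: go right to 11.
    Visit 11.
    At 11: go left to 29.
      Visit 29.
      At 29: go left to 14.
        Visit 14.
        At 14: go left to 30.
          Visit 30.
          At 30: go left to 1.
            1 is a leaf — visit 1.
          At 30: go right to 31.
            31 is a leaf — visit 31.
        At 14: go right to 20.
          20 is a leaf — visit 20.
      At 29: go right to 21.
        Visit 21.
        At 21: go left to 27.
          27 is a leaf — visit 27.
        At 21: go right to 15.
          15 is a leaf — visit 15.
    At 11: no right child.
At 10: go right to 32.
  Visit 32.
  At 32: no left child.
  At 32: go right to 39.
    Visit 39.
    At 39: go left to 37.
      37 is a leaf — visit 37.
    At 39: go right to 13.
      13 is a leaf — visit 13.
Full pre-order sequence: 10, 17, 11, 29, 14, 30, 1, 31, 20, 21, 27, 15, 32, 39, 37, 13.

9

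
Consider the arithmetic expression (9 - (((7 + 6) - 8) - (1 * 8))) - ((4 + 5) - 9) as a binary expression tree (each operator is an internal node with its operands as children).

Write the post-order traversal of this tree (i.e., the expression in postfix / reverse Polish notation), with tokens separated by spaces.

Post-order on an expression tree gives postfix notation: for each operator, emit left operand, right operand, then the operator.

9 7 6 + 8 - 1 8 * - - 4 5 + 9 - -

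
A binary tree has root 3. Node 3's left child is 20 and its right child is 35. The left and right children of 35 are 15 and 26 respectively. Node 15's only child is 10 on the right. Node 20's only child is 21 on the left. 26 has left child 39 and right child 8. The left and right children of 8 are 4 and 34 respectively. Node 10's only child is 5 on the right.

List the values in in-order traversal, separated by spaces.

21 20 3 15 10 5 35 39 26 4 8 34

In-order visits the left subtree, then the node, then the right subtree.
At 3: go left to 20.
  At 20: go left to 21.
    21 is a leaf — visit 21.
  Visit 20.
  At 20: no right child.
Visit 3.
At 3: go right to 35.
  At 35: go left to 15.
    At 15: no left child.
    Visit 15.
    At 15: go right to 10.
      At 10: no left child.
      Visit 10.
      At 10: go right to 5.
        5 is a leaf — visit 5.
  Visit 35.
  At 35: go right to 26.
    At 26: go left to 39.
      39 is a leaf — visit 39.
    Visit 26.
    At 26: go right to 8.
      At 8: go left to 4.
        4 is a leaf — visit 4.
      Visit 8.
      At 8: go right to 34.
        34 is a leaf — visit 34.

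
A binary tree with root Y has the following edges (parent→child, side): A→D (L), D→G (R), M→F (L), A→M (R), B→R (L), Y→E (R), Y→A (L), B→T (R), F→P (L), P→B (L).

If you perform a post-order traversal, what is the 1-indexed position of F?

7

Post-order visits the left subtree, then the right subtree, then the node.
At Y: go left to A.
  At A: go left to D.
    At D: no left child.
    At D: go right to G.
      G is a leaf — visit G.
    Visit D.
  At A: go right to M.
    At M: go left to F.
      At F: go left to P.
        At P: go left to B.
          At B: go left to R.
            R is a leaf — visit R.
          At B: go right to T.
            T is a leaf — visit T.
          Visit B.
        At P: no right child.
        Visit P.
      At F: no right child.
      Visit F.
    At M: no right child.
    Visit M.
  Visit A.
At Y: go right to E.
  E is a leaf — visit E.
Visit Y.
Full post-order sequence: G, D, R, T, B, P, F, M, A, E, Y.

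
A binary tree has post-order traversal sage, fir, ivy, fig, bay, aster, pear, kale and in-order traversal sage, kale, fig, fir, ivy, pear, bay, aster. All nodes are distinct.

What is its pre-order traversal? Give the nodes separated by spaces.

The last element of post-order is the root; it splits in-order into left and right subtrees.
Root kale: left subtree has 1 node {sage}, right has 6 {fig, fir, ivy, pear, bay, aster}.
  Root pear: left subtree has 3 nodes {fig, fir, ivy}, right has 2 {bay, aster}.
    Root fig: left subtree has 0 nodes { }, right has 2 {fir, ivy}.
      Root ivy: left subtree has 1 node {fir}, right has 0 { }.
    Root aster: left subtree has 1 node {bay}, right has 0 { }.

kale sage pear fig ivy fir aster bay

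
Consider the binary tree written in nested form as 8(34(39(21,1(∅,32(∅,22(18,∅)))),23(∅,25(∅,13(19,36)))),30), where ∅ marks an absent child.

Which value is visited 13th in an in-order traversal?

In-order visits the left subtree, then the node, then the right subtree.
At 8: go left to 34.
  At 34: go left to 39.
    At 39: go left to 21.
      21 is a leaf — visit 21.
    Visit 39.
    At 39: go right to 1.
      At 1: no left child.
      Visit 1.
      At 1: go right to 32.
        At 32: no left child.
        Visit 32.
        At 32: go right to 22.
          At 22: go left to 18.
            18 is a leaf — visit 18.
          Visit 22.
          At 22: no right child.
  Visit 34.
  At 34: go right to 23.
    At 23: no left child.
    Visit 23.
    At 23: go right to 25.
      At 25: no left child.
      Visit 25.
      At 25: go right to 13.
        At 13: go left to 19.
          19 is a leaf — visit 19.
        Visit 13.
        At 13: go right to 36.
          36 is a leaf — visit 36.
Visit 8.
At 8: go right to 30.
  30 is a leaf — visit 30.
Full in-order sequence: 21, 39, 1, 32, 18, 22, 34, 23, 25, 19, 13, 36, 8, 30.

8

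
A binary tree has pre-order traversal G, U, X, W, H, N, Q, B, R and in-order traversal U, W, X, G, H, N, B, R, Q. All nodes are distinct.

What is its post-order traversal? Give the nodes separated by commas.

The first element of pre-order is the root; it splits in-order into left and right subtrees.
Root G: left subtree has 3 nodes {U, W, X}, right has 5 {H, N, B, R, Q}.
  Root U: left subtree has 0 nodes { }, right has 2 {W, X}.
    Root X: left subtree has 1 node {W}, right has 0 { }.
  Root H: left subtree has 0 nodes { }, right has 4 {N, B, R, Q}.
    Root N: left subtree has 0 nodes { }, right has 3 {B, R, Q}.
      Root Q: left subtree has 2 nodes {B, R}, right has 0 { }.
        Root B: left subtree has 0 nodes { }, right has 1 {R}.

W, X, U, R, B, Q, N, H, G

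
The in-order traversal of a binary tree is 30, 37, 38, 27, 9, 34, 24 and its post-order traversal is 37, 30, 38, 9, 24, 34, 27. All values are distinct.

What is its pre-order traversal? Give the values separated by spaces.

The last element of post-order is the root; it splits in-order into left and right subtrees.
Root 27: left subtree has 3 nodes {30, 37, 38}, right has 3 {9, 34, 24}.
  Root 38: left subtree has 2 nodes {30, 37}, right has 0 { }.
    Root 30: left subtree has 0 nodes { }, right has 1 {37}.
  Root 34: left subtree has 1 node {9}, right has 1 {24}.

27 38 30 37 34 9 24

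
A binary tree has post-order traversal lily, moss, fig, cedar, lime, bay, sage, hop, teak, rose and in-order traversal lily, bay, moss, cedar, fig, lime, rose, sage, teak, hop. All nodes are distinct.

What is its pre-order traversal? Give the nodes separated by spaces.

rose bay lily lime cedar moss fig teak sage hop

The last element of post-order is the root; it splits in-order into left and right subtrees.
Root rose: left subtree has 6 nodes {lily, bay, moss, cedar, fig, lime}, right has 3 {sage, teak, hop}.
  Root bay: left subtree has 1 node {lily}, right has 4 {moss, cedar, fig, lime}.
    Root lime: left subtree has 3 nodes {moss, cedar, fig}, right has 0 { }.
      Root cedar: left subtree has 1 node {moss}, right has 1 {fig}.
  Root teak: left subtree has 1 node {sage}, right has 1 {hop}.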